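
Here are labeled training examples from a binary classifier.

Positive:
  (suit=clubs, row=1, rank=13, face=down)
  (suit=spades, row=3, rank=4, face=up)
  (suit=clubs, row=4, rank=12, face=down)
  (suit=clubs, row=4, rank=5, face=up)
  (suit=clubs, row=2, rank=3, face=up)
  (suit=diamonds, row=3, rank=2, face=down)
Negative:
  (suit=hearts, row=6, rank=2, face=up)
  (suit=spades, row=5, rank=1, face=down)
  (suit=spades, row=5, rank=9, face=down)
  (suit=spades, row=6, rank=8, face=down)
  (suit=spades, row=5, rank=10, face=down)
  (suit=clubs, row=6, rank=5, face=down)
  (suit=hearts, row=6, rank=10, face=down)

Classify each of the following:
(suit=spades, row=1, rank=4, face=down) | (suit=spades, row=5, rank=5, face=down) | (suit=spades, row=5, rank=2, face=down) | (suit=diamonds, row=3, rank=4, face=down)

The common property of the 'Positive' items is: row ≤ 4. No 'Negative' item has it.
Positive: (suit=spades, row=1, rank=4, face=down), since row = 1.
Negative: (suit=spades, row=5, rank=5, face=down), since row = 5.
Negative: (suit=spades, row=5, rank=2, face=down), since row = 5.
Positive: (suit=diamonds, row=3, rank=4, face=down), since row = 3.

Positive, Negative, Negative, Positive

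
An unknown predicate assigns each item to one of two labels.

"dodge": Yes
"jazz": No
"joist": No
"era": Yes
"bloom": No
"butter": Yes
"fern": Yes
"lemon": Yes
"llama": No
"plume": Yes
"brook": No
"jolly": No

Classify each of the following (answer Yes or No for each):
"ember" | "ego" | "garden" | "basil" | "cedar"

Yes, Yes, Yes, No, Yes

Looking at the examples, the only property every 'Yes' case has and every 'No' case lacks is: contains 'e'.
"ember" → has 'e' → Yes.
"ego" → has 'e' → Yes.
"garden" → has 'e' → Yes.
"basil" → no 'e' → No.
"cedar" → has 'e' → Yes.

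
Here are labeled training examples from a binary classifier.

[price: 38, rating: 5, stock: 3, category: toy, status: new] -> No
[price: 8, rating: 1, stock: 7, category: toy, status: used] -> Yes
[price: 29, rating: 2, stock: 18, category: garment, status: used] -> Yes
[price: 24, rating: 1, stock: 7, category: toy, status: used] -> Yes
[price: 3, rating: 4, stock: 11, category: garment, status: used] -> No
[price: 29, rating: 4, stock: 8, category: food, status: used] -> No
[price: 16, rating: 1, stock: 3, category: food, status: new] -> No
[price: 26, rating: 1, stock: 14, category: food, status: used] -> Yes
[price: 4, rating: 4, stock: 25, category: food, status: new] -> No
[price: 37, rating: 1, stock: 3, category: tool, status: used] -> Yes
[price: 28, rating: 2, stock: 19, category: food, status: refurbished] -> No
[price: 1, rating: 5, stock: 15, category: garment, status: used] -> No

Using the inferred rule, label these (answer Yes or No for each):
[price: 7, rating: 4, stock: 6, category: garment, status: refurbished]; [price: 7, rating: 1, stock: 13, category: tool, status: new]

No, No

The distinguishing property — status is used AND rating ≤ 2 — holds for all the 'Yes' cases and none of the 'No' cases.
[price: 7, rating: 4, stock: 6, category: garment, status: refurbished]: status is refurbished, rating = 4 — doesn't match, so No. [price: 7, rating: 1, stock: 13, category: tool, status: new]: status is new, rating = 1 — doesn't match, so No.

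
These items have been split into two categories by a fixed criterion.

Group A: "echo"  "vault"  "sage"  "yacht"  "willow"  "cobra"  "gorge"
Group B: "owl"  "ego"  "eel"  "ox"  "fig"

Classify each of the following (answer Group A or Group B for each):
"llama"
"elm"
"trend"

Group A, Group B, Group A

Rule: length ≥ 4. This holds for each 'Group A' example and fails for each 'Group B' one.
"llama" → length 5 → Group A. "elm" → length 3 → Group B. "trend" → length 5 → Group A.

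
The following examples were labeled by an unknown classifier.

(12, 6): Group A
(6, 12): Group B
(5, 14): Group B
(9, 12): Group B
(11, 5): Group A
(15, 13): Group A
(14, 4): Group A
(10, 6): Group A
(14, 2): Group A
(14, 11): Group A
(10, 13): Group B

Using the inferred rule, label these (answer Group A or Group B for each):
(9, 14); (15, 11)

Group B, Group A

The common property of the 'Group A' items is: first > second. No 'Group B' item has it.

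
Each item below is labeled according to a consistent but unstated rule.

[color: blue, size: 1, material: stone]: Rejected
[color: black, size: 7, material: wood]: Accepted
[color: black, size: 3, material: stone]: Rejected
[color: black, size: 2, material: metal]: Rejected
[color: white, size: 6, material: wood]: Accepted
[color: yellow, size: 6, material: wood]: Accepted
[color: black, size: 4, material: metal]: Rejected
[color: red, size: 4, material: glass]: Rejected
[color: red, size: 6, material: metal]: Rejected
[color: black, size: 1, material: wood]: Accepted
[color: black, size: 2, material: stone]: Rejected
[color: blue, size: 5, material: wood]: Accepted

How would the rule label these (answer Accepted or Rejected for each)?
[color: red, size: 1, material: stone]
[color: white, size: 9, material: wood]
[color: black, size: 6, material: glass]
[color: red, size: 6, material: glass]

The simplest hypothesis consistent with all the labels is: material is wood.
[color: red, size: 1, material: stone] → material is stone → Rejected.
[color: white, size: 9, material: wood] → material is wood → Accepted.
[color: black, size: 6, material: glass] → material is glass → Rejected.
[color: red, size: 6, material: glass] → material is glass → Rejected.

Rejected, Accepted, Rejected, Rejected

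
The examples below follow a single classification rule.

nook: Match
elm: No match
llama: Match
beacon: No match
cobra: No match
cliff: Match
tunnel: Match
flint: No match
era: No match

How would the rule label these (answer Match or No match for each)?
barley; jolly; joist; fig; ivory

No match, Match, No match, No match, No match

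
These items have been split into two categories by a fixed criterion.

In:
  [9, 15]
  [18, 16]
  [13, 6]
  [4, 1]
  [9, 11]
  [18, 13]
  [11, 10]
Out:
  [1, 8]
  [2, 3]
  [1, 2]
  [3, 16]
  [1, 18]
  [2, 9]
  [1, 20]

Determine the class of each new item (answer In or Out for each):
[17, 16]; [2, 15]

In, Out

Rule: first ≥ 4. This holds for each 'In' example and fails for each 'Out' one.
[17, 16]: first 17, matches → In. [2, 15]: first 2, does not fit → Out.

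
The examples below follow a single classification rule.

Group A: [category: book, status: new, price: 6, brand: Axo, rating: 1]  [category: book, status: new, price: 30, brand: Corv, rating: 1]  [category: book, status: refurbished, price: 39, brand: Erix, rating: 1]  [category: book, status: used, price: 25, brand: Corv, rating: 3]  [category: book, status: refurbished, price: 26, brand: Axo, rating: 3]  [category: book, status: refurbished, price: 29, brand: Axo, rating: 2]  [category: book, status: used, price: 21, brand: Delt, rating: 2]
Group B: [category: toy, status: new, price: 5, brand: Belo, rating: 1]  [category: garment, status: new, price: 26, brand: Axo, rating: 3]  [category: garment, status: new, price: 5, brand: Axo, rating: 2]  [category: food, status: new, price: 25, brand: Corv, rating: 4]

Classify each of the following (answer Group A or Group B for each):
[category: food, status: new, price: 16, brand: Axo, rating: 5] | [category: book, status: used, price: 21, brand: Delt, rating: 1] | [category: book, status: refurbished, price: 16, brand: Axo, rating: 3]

The pattern is that an item is 'Group A' exactly when: category is book.

Group B, Group A, Group A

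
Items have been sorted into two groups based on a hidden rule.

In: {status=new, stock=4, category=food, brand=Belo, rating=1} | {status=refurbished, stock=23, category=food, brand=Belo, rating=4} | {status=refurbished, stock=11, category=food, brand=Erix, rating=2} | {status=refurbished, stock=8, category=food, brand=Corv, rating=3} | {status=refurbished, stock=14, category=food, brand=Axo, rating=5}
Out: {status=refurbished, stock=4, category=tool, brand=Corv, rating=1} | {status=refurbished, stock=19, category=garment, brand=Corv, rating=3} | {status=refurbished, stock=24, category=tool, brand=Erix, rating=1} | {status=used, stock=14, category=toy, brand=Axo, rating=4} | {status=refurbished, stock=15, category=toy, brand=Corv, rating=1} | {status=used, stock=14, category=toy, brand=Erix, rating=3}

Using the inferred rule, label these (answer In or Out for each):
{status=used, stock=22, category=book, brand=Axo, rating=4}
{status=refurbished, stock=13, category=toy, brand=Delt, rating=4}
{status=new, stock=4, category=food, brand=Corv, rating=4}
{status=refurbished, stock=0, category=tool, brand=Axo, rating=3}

Rule: category is food. This holds for each 'In' example and fails for each 'Out' one.
Out: {status=used, stock=22, category=book, brand=Axo, rating=4}, since category is book.
Out: {status=refurbished, stock=13, category=toy, brand=Delt, rating=4}, since category is toy.
In: {status=new, stock=4, category=food, brand=Corv, rating=4}, since category is food.
Out: {status=refurbished, stock=0, category=tool, brand=Axo, rating=3}, since category is tool.

Out, Out, In, Out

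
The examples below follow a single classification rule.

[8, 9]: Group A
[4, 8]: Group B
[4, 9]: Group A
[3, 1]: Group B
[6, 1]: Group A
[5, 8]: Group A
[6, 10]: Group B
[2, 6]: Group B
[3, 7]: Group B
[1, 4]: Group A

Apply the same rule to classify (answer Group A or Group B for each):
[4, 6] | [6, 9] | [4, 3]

Group B, Group A, Group A

'Group A' ⟺ sum is odd.
[4, 6] — 4+6 = 10, hence Group B. [6, 9] — 6+9 = 15, hence Group A. [4, 3] — 4+3 = 7, hence Group A.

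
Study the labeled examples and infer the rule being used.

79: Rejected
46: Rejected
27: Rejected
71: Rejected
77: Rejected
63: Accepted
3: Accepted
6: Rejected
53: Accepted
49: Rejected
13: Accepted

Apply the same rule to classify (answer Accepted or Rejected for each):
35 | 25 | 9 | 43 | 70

Rejected, Rejected, Rejected, Accepted, Rejected

Rule: ends in digit 3. This holds for each 'Accepted' example and fails for each 'Rejected' one.
Rejected: 35, since last digit 5.
Rejected: 25, since last digit 5.
Rejected: 9, since last digit 9.
Accepted: 43, since last digit 3.
Rejected: 70, since last digit 0.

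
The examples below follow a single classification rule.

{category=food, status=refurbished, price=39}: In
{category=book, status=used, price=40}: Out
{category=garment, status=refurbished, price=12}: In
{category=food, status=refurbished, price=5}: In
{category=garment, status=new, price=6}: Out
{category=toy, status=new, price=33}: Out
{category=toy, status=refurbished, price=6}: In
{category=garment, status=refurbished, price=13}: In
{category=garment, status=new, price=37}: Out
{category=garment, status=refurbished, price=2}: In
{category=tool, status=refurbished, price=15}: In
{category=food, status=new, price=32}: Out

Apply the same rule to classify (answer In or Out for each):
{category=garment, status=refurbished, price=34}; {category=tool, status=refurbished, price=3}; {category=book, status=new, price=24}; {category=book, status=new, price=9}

All 'In' examples share one property — status is refurbished — and every 'Out' example lacks it.

In, In, Out, Out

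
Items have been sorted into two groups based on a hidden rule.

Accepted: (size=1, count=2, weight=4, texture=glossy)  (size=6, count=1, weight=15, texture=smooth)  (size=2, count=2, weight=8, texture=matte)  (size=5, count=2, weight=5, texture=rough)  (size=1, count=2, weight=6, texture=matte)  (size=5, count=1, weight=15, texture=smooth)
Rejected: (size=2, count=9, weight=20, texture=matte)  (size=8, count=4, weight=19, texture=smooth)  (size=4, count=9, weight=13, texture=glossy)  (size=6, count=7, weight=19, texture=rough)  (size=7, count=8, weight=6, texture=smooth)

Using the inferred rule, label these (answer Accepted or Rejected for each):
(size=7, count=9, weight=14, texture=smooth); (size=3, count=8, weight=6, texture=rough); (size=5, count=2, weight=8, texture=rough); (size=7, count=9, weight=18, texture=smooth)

The rule appears to be: count ≤ 2.
Rejected: (size=7, count=9, weight=14, texture=smooth), since count = 9. Rejected: (size=3, count=8, weight=6, texture=rough), since count = 8. Accepted: (size=5, count=2, weight=8, texture=rough), since count = 2. Rejected: (size=7, count=9, weight=18, texture=smooth), since count = 9.

Rejected, Rejected, Accepted, Rejected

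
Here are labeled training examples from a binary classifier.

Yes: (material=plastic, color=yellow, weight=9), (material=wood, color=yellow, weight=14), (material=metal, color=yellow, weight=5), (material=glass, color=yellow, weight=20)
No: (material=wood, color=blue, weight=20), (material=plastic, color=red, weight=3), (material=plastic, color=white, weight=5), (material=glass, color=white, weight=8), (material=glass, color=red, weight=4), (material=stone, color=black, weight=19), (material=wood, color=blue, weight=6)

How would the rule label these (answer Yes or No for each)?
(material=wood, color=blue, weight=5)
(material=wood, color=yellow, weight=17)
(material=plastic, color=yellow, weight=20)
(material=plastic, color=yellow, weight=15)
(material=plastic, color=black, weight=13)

Comparing the two groups points to one rule — color is yellow.

No, Yes, Yes, Yes, No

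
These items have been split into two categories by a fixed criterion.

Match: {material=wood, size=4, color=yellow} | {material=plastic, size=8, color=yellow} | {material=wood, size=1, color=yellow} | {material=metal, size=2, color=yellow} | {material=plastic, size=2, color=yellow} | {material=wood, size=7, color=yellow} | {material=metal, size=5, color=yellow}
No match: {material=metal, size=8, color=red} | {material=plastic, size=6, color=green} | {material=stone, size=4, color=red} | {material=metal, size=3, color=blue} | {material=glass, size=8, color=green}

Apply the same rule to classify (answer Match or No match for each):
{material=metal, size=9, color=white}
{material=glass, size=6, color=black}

No match, No match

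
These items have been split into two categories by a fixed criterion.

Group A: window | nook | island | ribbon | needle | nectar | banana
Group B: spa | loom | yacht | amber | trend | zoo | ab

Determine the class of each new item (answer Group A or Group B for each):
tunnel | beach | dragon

The simplest hypothesis consistent with all the labels is: even length AND contains 'n'.
tunnel — length 6, has 'n', hence Group A.
beach — length 5, no 'n', hence Group B.
dragon — length 6, has 'n', hence Group A.

Group A, Group B, Group A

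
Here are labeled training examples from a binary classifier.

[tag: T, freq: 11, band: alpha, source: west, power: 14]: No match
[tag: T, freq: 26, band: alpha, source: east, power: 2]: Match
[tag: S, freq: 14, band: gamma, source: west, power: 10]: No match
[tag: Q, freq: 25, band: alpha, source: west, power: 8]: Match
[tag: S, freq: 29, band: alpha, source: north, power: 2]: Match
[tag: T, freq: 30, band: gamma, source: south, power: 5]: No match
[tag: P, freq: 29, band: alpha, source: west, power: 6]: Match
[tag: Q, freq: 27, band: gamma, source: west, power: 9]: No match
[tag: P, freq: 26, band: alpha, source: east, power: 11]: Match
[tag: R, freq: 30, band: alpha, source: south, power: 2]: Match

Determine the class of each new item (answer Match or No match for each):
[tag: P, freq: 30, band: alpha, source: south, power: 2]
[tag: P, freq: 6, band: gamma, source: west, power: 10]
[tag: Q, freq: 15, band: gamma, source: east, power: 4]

The simplest hypothesis consistent with all the labels is: band is alpha AND freq ≥ 14.
[tag: P, freq: 30, band: alpha, source: south, power: 2] — band is alpha, freq = 30, hence Match. [tag: P, freq: 6, band: gamma, source: west, power: 10] — band is gamma, freq = 6, hence No match. [tag: Q, freq: 15, band: gamma, source: east, power: 4] — band is gamma, freq = 15, hence No match.

Match, No match, No match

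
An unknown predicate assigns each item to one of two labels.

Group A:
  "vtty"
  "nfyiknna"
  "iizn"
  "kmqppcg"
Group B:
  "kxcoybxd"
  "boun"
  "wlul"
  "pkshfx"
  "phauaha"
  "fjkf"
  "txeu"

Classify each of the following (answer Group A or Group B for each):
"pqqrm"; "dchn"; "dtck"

Rule: has a double letter. This holds for each 'Group A' example and fails for each 'Group B' one.
"pqqrm": Group A ('qq' doubled). "dchn": Group B (no doubled letter). "dtck": Group B (no doubled letter).

Group A, Group B, Group B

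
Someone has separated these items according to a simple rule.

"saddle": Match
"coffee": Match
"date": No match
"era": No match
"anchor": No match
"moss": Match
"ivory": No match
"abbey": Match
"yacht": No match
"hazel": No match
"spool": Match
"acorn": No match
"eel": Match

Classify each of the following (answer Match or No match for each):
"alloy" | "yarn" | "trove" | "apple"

Match, No match, No match, Match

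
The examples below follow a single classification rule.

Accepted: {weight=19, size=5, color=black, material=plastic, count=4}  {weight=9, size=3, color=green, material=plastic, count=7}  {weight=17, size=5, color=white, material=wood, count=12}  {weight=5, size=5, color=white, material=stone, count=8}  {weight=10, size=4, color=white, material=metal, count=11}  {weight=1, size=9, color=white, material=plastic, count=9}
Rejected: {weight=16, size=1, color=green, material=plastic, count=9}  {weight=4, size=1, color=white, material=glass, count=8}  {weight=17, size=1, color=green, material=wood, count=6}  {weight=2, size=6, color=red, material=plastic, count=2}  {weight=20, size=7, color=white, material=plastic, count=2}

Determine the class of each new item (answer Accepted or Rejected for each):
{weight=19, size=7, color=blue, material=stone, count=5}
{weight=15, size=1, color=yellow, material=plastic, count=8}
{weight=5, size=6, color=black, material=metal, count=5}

Rule: size ≥ 3 AND count ≥ 4. This holds for each 'Accepted' example and fails for each 'Rejected' one.
{weight=19, size=7, color=blue, material=stone, count=5} → size = 7, count = 5 → Accepted.
{weight=15, size=1, color=yellow, material=plastic, count=8} → size = 1, count = 8 → Rejected.
{weight=5, size=6, color=black, material=metal, count=5} → size = 6, count = 5 → Accepted.

Accepted, Rejected, Accepted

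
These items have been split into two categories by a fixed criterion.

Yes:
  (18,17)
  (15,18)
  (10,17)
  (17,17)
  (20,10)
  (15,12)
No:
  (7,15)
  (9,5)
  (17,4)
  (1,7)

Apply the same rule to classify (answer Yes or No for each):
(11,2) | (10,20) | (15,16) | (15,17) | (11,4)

'Yes' ⟺ sum ≥ 27.

No, Yes, Yes, Yes, No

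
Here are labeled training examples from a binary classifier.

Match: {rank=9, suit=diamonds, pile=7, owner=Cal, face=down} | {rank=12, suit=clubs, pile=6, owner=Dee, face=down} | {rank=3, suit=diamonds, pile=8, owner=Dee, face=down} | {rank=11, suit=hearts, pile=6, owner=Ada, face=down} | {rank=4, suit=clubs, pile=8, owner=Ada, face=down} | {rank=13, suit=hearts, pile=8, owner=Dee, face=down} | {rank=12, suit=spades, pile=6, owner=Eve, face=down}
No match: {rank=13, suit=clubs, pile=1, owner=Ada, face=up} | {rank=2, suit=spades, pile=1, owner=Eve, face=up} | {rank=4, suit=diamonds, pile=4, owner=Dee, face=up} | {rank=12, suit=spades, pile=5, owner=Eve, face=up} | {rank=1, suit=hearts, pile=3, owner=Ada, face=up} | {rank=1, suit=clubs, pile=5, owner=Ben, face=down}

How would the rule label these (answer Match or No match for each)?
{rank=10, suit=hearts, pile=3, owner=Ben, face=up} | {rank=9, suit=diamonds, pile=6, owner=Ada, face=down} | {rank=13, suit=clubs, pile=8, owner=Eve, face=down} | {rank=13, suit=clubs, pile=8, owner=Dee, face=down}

The distinguishing property — pile ≥ 6 — holds for all the 'Match' cases and none of the 'No match' cases.
{rank=10, suit=hearts, pile=3, owner=Ben, face=up}: No match (pile = 3). {rank=9, suit=diamonds, pile=6, owner=Ada, face=down}: Match (pile = 6). {rank=13, suit=clubs, pile=8, owner=Eve, face=down}: Match (pile = 8). {rank=13, suit=clubs, pile=8, owner=Dee, face=down}: Match (pile = 8).

No match, Match, Match, Match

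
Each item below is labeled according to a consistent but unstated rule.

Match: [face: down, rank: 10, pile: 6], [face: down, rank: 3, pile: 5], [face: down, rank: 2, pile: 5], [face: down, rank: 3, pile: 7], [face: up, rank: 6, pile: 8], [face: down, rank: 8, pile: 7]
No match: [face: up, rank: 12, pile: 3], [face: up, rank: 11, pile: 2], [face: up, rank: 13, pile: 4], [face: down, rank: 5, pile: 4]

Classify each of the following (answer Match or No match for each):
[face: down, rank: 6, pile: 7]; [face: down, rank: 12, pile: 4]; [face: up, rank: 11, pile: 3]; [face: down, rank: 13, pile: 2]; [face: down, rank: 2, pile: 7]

The distinguishing property — pile ≥ 5 — holds for all the 'Match' cases and none of the 'No match' cases.
[face: down, rank: 6, pile: 7] — pile = 7, hence Match.
[face: down, rank: 12, pile: 4] — pile = 4, hence No match.
[face: up, rank: 11, pile: 3] — pile = 3, hence No match.
[face: down, rank: 13, pile: 2] — pile = 2, hence No match.
[face: down, rank: 2, pile: 7] — pile = 7, hence Match.

Match, No match, No match, No match, Match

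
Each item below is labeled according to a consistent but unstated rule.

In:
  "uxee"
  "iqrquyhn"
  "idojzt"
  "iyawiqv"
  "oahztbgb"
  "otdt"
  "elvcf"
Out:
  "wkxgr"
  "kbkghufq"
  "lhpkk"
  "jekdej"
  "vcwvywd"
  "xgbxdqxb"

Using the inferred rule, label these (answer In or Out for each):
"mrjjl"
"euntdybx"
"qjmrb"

Looking at the examples, the only property every 'In' case has and every 'Out' case lacks is: starts with a vowel.
"mrjjl": starts with 'm', does not satisfy this → Out.
"euntdybx": starts with 'e', qualifies → In.
"qjmrb": starts with 'q', does not satisfy this → Out.

Out, In, Out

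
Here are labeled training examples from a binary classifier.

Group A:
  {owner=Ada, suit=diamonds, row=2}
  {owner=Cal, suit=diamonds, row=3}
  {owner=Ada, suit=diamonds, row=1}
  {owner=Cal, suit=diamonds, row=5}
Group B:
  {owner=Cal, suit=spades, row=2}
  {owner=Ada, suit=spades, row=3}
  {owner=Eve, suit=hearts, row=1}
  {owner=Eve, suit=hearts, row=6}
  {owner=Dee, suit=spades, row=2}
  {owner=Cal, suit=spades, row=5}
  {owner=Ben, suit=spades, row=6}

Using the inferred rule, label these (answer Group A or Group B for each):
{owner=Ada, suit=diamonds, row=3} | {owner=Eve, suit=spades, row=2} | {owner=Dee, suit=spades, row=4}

Group A, Group B, Group B

The rule appears to be: suit is diamonds.
Group A: {owner=Ada, suit=diamonds, row=3}, since suit is diamonds.
Group B: {owner=Eve, suit=spades, row=2}, since suit is spades.
Group B: {owner=Dee, suit=spades, row=4}, since suit is spades.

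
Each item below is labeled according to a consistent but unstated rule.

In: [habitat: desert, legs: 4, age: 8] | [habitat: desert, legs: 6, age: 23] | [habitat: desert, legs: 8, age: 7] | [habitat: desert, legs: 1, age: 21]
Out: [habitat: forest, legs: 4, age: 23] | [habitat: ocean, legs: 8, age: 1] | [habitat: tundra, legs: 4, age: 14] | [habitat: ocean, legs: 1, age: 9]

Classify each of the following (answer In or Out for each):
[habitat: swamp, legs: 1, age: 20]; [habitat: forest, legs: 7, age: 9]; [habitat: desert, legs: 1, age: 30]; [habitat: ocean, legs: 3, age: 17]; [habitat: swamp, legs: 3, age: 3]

Checking candidate rules against both groups, what survives is: habitat is desert.

Out, Out, In, Out, Out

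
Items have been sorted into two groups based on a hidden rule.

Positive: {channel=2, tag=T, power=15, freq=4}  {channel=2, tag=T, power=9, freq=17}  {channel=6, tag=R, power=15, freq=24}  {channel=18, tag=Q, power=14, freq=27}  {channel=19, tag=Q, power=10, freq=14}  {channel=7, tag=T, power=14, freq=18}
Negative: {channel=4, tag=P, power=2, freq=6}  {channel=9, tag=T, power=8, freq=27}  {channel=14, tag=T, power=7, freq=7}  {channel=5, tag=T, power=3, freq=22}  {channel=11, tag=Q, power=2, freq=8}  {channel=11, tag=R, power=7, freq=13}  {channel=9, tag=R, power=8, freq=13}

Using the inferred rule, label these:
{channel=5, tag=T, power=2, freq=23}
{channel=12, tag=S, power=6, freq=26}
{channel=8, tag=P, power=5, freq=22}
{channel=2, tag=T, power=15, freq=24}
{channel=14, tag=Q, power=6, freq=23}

The pattern is that an item is 'Positive' exactly when: power ≥ 9.
{channel=5, tag=T, power=2, freq=23}: power = 2, doesn't match → Negative.
{channel=12, tag=S, power=6, freq=26}: power = 6, doesn't match → Negative.
{channel=8, tag=P, power=5, freq=22}: power = 5, doesn't match → Negative.
{channel=2, tag=T, power=15, freq=24}: power = 15, passes → Positive.
{channel=14, tag=Q, power=6, freq=23}: power = 6, doesn't match → Negative.

Negative, Negative, Negative, Positive, Negative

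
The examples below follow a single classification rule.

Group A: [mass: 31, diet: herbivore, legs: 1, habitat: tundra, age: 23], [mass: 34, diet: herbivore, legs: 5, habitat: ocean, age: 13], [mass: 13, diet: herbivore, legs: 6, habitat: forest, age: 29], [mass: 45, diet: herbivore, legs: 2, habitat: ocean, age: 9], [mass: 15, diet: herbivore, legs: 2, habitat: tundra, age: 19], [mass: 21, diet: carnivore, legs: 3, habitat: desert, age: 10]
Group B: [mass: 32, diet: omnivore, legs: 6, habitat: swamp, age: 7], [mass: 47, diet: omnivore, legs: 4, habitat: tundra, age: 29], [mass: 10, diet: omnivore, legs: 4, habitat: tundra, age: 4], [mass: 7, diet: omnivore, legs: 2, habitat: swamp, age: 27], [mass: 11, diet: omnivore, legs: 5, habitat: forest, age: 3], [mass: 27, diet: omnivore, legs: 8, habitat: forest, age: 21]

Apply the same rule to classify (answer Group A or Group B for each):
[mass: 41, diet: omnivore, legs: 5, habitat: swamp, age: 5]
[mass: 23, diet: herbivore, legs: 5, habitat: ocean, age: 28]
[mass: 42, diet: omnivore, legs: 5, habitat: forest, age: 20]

The distinguishing property — diet is not omnivore — holds for all the 'Group A' cases and none of the 'Group B' cases.

Group B, Group A, Group B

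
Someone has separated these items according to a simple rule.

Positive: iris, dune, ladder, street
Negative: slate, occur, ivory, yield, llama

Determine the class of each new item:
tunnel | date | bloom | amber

Positive, Positive, Negative, Negative

Looking at the examples, the only property every 'Positive' case has and every 'Negative' case lacks is: even length.
Positive: tunnel, since length 6.
Positive: date, since length 4.
Negative: bloom, since length 5.
Negative: amber, since length 5.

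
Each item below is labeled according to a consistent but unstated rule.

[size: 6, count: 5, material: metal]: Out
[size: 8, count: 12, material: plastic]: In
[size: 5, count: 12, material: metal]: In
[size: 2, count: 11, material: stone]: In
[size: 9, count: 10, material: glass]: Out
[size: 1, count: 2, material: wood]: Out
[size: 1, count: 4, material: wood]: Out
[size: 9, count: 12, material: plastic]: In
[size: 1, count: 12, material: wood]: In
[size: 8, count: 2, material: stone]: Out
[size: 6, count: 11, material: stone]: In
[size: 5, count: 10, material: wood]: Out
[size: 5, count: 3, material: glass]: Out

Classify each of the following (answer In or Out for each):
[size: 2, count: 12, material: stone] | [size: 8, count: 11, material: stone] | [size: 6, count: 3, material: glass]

The rule appears to be: count ≥ 11.
[size: 2, count: 12, material: stone] — count = 12, hence In.
[size: 8, count: 11, material: stone] — count = 11, hence In.
[size: 6, count: 3, material: glass] — count = 3, hence Out.

In, In, Out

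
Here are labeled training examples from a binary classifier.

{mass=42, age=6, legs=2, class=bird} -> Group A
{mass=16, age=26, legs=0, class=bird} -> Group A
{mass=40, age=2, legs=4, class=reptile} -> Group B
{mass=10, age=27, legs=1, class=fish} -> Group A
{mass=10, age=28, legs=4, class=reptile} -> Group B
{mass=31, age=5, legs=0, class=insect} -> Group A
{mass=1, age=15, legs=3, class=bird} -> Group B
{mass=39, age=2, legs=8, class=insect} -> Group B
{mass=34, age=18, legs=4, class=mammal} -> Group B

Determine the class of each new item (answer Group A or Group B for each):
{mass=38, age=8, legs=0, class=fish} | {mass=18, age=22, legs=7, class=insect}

Group A, Group B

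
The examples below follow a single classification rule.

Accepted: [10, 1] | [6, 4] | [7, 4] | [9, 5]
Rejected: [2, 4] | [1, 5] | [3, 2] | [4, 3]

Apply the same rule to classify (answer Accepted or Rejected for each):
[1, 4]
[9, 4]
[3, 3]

One predicate separates the groups cleanly: sum ≥ 10.
[1, 4]: 1+4 = 5 — does not pass, so Rejected. [9, 4]: 9+4 = 13 — has this property, so Accepted. [3, 3]: 3+3 = 6 — does not pass, so Rejected.

Rejected, Accepted, Rejected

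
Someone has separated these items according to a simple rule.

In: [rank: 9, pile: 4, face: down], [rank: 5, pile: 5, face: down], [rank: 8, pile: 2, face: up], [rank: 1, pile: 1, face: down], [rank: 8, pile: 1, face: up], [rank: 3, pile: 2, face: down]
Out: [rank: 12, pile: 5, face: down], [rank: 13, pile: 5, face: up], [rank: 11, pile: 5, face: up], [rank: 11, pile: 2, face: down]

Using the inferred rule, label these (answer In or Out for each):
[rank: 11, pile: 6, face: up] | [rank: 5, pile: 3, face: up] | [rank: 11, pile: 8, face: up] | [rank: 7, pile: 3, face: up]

Out, In, Out, In

The simplest hypothesis consistent with all the labels is: rank ≤ 9.
[rank: 11, pile: 6, face: up]: rank = 11 — does not satisfy this, so Out. [rank: 5, pile: 3, face: up]: rank = 5 — checks out, so In. [rank: 11, pile: 8, face: up]: rank = 11 — does not satisfy this, so Out. [rank: 7, pile: 3, face: up]: rank = 7 — checks out, so In.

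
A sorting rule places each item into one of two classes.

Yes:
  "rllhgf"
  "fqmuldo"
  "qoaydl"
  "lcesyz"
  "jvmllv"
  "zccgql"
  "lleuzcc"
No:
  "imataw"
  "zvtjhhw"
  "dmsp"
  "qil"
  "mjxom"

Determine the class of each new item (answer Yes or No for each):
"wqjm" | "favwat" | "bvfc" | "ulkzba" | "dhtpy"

The rule appears to be: length ≥ 4 AND contains 'l'.
"wqjm": length 4, no 'l', does not satisfy this → No.
"favwat": length 6, no 'l', does not satisfy this → No.
"bvfc": length 4, no 'l', does not satisfy this → No.
"ulkzba": length 6, has 'l', satisfies this → Yes.
"dhtpy": length 5, no 'l', does not satisfy this → No.

No, No, No, Yes, No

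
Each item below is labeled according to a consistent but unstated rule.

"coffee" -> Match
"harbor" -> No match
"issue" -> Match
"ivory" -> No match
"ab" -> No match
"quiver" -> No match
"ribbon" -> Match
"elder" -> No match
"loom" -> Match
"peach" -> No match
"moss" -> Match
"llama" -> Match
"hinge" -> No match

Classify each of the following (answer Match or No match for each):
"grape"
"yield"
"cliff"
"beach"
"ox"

No match, No match, Match, No match, No match

The pattern is that an item is 'Match' exactly when: has a double letter.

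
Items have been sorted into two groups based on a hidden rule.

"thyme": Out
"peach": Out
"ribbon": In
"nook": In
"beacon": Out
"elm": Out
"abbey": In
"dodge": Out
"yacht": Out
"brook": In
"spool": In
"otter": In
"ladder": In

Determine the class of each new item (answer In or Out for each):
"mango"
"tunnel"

Out, In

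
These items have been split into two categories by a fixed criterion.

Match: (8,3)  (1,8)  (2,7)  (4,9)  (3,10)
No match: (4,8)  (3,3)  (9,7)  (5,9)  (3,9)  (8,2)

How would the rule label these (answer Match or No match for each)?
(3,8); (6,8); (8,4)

'Match' ⟺ sum is odd.
(3,8): 3+8 = 11, passes → Match.
(6,8): 6+8 = 14, does not fit → No match.
(8,4): 8+4 = 12, does not fit → No match.

Match, No match, No match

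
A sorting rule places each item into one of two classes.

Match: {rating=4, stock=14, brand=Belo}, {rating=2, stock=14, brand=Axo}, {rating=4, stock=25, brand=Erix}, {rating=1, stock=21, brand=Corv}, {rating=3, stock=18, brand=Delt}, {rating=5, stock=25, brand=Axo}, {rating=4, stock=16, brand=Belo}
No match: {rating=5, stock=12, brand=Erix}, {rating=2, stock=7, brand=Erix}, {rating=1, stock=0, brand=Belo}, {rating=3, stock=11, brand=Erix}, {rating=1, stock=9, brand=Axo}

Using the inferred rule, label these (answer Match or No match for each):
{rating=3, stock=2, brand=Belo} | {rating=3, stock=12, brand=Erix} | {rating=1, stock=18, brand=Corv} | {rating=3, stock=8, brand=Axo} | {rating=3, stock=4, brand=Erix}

No match, No match, Match, No match, No match

A rule that fits every label: stock ≥ 14 — true of each 'Match' example, false of each 'No match' one.
{rating=3, stock=2, brand=Belo}: stock = 2 — does not pass, so No match.
{rating=3, stock=12, brand=Erix}: stock = 12 — does not pass, so No match.
{rating=1, stock=18, brand=Corv}: stock = 18 — has this property, so Match.
{rating=3, stock=8, brand=Axo}: stock = 8 — does not pass, so No match.
{rating=3, stock=4, brand=Erix}: stock = 4 — does not pass, so No match.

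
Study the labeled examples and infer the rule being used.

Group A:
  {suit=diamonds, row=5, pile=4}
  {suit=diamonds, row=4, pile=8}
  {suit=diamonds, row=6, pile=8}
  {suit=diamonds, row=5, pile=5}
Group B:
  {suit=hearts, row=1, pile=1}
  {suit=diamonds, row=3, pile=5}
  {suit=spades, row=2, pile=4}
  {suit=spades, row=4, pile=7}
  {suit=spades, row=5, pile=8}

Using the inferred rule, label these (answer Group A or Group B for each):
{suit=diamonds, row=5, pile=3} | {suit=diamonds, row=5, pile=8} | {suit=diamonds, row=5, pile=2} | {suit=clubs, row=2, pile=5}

The rule appears to be: suit is diamonds AND row ≥ 4.
{suit=diamonds, row=5, pile=3}: suit is diamonds, row = 5, has this property → Group A.
{suit=diamonds, row=5, pile=8}: suit is diamonds, row = 5, has this property → Group A.
{suit=diamonds, row=5, pile=2}: suit is diamonds, row = 5, has this property → Group A.
{suit=clubs, row=2, pile=5}: suit is clubs, row = 2, doesn't qualify → Group B.

Group A, Group A, Group A, Group B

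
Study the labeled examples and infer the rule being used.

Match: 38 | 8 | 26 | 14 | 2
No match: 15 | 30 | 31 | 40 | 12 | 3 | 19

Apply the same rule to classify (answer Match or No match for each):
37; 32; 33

No match, Match, No match

The pattern is that an item is 'Match' exactly when: ≡ 2 (mod 3).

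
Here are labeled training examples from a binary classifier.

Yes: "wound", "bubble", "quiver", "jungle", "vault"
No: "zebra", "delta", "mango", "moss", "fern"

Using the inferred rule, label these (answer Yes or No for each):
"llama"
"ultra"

Every 'Yes' example satisfies: contains 'u'. None of the 'No' examples do.
"llama": no 'u' — does not satisfy this, so No. "ultra": has 'u' — matches, so Yes.

No, Yes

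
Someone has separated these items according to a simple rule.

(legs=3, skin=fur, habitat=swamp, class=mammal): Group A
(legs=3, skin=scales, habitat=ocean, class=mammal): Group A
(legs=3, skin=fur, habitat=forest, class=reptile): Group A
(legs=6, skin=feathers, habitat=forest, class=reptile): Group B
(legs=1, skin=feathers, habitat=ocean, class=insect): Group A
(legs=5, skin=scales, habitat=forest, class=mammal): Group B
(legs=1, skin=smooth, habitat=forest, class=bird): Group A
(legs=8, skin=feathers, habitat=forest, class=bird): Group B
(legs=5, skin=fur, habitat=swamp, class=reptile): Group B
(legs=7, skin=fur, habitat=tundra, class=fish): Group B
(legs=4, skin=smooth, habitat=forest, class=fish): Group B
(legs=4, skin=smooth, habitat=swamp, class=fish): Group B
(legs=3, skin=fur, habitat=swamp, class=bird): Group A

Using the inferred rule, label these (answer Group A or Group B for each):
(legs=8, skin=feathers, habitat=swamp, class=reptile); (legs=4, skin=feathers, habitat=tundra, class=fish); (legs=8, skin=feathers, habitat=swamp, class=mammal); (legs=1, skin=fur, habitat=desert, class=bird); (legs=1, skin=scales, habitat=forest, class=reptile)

The rule appears to be: legs ≤ 3.
(legs=8, skin=feathers, habitat=swamp, class=reptile) — legs = 8, hence Group B.
(legs=4, skin=feathers, habitat=tundra, class=fish) — legs = 4, hence Group B.
(legs=8, skin=feathers, habitat=swamp, class=mammal) — legs = 8, hence Group B.
(legs=1, skin=fur, habitat=desert, class=bird) — legs = 1, hence Group A.
(legs=1, skin=scales, habitat=forest, class=reptile) — legs = 1, hence Group A.

Group B, Group B, Group B, Group A, Group A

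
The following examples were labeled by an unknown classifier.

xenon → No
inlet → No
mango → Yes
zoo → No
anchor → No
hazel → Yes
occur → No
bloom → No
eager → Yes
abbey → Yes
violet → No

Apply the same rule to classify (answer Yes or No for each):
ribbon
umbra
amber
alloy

'Yes' ⟺ odd length AND contains 'a'.
ribbon — length 6, no 'a', hence No.
umbra — length 5, has 'a', hence Yes.
amber — length 5, has 'a', hence Yes.
alloy — length 5, has 'a', hence Yes.

No, Yes, Yes, Yes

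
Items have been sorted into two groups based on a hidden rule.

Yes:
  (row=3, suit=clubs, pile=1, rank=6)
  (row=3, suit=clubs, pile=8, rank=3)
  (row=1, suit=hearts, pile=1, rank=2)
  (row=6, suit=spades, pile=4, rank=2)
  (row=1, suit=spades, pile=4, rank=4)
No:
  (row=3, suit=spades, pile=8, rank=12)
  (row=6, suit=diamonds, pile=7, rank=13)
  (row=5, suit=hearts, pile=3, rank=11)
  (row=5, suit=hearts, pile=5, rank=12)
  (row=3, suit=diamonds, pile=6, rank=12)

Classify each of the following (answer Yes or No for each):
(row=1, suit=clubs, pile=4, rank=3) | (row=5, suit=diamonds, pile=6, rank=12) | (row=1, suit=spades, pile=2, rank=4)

The simplest hypothesis consistent with all the labels is: rank ≤ 6.
Yes: (row=1, suit=clubs, pile=4, rank=3), since rank = 3. No: (row=5, suit=diamonds, pile=6, rank=12), since rank = 12. Yes: (row=1, suit=spades, pile=2, rank=4), since rank = 4.

Yes, No, Yes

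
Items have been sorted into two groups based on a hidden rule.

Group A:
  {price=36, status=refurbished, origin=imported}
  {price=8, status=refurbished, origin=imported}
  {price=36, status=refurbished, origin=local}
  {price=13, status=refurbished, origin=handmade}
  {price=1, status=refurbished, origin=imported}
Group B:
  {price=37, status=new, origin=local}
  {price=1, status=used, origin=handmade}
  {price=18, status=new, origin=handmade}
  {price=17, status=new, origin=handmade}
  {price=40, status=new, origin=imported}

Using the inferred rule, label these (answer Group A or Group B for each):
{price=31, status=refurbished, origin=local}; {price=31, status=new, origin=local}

Group A, Group B

The rule appears to be: status is refurbished.
{price=31, status=refurbished, origin=local}: status is refurbished, fits → Group A. {price=31, status=new, origin=local}: status is new, does not satisfy this → Group B.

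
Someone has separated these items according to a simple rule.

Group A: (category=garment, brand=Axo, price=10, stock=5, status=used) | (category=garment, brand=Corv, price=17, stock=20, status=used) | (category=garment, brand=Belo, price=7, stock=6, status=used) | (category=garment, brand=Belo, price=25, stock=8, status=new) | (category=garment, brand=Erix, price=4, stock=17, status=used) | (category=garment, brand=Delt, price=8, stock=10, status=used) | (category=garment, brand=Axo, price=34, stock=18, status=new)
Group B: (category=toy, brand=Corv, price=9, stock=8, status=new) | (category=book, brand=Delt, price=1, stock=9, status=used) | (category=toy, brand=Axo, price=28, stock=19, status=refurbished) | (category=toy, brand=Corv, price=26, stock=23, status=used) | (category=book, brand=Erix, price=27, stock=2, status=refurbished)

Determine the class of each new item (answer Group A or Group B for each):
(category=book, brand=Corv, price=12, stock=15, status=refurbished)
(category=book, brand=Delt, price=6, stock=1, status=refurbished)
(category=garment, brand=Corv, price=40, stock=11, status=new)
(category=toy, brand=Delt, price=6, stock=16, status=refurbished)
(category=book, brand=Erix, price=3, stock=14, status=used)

Group B, Group B, Group A, Group B, Group B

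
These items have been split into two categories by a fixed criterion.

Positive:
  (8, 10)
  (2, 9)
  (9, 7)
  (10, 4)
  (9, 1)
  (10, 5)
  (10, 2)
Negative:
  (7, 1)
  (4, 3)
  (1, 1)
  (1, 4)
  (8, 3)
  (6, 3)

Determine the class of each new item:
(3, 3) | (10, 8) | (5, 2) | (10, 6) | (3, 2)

All 'Positive' examples share one property — max ≥ 9 — and every 'Negative' example lacks it.
(3, 3) — max 3, hence Negative.
(10, 8) — max 10, hence Positive.
(5, 2) — max 5, hence Negative.
(10, 6) — max 10, hence Positive.
(3, 2) — max 3, hence Negative.

Negative, Positive, Negative, Positive, Negative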